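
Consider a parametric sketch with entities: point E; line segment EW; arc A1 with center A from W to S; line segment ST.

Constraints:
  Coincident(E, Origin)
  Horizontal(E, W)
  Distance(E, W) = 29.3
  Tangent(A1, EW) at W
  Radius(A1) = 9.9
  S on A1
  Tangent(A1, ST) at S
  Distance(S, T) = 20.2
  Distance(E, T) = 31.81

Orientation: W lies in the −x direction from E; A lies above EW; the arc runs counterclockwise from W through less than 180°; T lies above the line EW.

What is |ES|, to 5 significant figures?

21.142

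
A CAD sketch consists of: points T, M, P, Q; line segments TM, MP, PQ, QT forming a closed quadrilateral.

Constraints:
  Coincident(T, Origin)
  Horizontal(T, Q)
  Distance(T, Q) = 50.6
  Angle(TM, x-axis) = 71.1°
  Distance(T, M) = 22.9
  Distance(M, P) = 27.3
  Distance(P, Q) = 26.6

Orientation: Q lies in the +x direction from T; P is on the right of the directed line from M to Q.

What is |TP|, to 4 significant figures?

24.00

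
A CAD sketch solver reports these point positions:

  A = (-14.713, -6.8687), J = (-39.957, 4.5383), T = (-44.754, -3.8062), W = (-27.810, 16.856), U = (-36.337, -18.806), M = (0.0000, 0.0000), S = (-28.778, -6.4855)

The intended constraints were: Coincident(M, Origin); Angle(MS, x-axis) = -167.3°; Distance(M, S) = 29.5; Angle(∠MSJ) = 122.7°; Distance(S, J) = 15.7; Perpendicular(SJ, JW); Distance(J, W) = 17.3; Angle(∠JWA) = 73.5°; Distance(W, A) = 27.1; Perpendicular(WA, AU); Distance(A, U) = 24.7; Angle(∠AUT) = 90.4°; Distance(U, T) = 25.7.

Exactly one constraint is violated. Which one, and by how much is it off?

Distance(U, T) = 25.7 — off by 8.50.

M = (0.00, 0.00) ✓; MS at -167.3° ✓; |MS| = 29.50 ✓; ∠MSJ = 122.7° ✓; |SJ| = 15.70 ✓; ∠(SJ, JW) = 90.00° ✓; |JW| = 17.30 ✓; ∠JWA = 73.50° ✓; |WA| = 27.10 ✓; ∠(WA, AU) = 90.00° ✓; |AU| = 24.70 ✓; ∠AUT = 90.40° ✓; |UT| = 17.20 ✗.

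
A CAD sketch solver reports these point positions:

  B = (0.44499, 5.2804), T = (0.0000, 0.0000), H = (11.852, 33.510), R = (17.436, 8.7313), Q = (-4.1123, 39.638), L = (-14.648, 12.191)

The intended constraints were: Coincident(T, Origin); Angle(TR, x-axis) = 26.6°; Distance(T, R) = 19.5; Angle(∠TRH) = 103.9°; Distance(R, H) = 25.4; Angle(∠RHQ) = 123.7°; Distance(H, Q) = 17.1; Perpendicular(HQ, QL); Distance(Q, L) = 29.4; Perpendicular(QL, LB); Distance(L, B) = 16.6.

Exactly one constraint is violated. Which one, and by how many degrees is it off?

Perpendicular(QL, LB) — off by 3.60°.

T = (0.00, 0.00) ✓; TR at 26.60° ✓; |TR| = 19.50 ✓; ∠TRH = 103.9° ✓; |RH| = 25.40 ✓; ∠RHQ = 123.7° ✓; |HQ| = 17.10 ✓; ∠(HQ, QL) = 90.00° ✓; |QL| = 29.40 ✓; ∠(QL, LB) = 86.40° ✗; |LB| = 16.60 ✓.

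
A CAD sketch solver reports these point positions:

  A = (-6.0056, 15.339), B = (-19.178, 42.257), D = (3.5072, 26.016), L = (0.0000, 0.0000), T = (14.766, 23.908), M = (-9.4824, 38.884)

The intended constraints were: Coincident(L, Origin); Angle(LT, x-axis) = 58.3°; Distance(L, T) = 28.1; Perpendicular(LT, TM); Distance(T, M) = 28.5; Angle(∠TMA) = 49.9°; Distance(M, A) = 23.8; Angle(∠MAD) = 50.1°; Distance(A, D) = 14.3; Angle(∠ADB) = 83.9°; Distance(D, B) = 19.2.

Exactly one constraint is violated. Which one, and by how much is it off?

Distance(D, B) = 19.2 — off by 8.70.

L = (0.00, 0.00) ✓; LT at 58.30° ✓; |LT| = 28.10 ✓; ∠(LT, TM) = 90.00° ✓; |TM| = 28.50 ✓; ∠TMA = 49.90° ✓; |MA| = 23.80 ✓; ∠MAD = 50.10° ✓; |AD| = 14.30 ✓; ∠ADB = 83.90° ✓; |DB| = 27.90 ✗.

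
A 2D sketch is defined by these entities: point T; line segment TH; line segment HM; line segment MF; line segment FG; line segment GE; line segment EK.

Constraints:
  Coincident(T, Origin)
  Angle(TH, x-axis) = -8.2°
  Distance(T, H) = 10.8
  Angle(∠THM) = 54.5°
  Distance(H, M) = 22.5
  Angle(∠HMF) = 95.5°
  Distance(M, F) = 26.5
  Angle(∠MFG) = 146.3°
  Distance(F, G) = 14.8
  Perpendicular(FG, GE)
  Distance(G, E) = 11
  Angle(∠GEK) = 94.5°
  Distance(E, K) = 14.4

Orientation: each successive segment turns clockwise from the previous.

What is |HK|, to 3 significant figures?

25.3

FG ⟂ GE, so GE runs at 18.1°; with |GE| = 11.0, E = (-19.8, 16.1). ∠GEK = 94.5° gives EK at -67.4° from the x-axis; with |EK| = 14.4, K = (-14.3, 2.77). Then |HK| = |K − H| = 25.3.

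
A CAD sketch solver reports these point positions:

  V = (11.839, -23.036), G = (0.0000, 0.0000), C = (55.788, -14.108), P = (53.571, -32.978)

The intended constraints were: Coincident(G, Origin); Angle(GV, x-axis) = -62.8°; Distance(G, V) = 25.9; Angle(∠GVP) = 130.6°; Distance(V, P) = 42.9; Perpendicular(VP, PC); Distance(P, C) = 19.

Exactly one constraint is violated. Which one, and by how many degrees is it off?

Perpendicular(VP, PC) — off by 6.70°.

G = (0.00, 0.00) ✓; GV at -62.80° ✓; |GV| = 25.90 ✓; ∠GVP = 130.6° ✓; |VP| = 42.90 ✓; ∠(VP, PC) = 96.70° ✗; |PC| = 19.00 ✓.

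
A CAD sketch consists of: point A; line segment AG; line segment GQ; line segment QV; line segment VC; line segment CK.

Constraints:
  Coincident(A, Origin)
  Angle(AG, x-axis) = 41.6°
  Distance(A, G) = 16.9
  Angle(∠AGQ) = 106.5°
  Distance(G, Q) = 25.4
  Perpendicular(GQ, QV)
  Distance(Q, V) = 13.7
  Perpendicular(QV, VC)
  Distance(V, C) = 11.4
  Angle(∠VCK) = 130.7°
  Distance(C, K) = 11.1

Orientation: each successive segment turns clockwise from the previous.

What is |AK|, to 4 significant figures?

15.90

A is at the origin; AG runs at 41.6° with length 16.9, so G = (12.64, 11.22). ∠AGQ = 106.5° gives GQ at -31.90° from the x-axis; with |GQ| = 25.4, Q = (34.20, -2.202). GQ ⟂ QV, so QV runs at -121.9°; with |QV| = 13.7, V = (26.96, -13.83). The perpendicularity gives VC at right angles to QV, so VC runs at 148.1°; with |VC| = 11.4, C = (17.28, -7.809). ∠VCK = 130.7° gives CK at 98.80° from the x-axis; with |CK| = 11.1, K = (15.59, 3.161). Then |AK| = |K − A| = 15.90.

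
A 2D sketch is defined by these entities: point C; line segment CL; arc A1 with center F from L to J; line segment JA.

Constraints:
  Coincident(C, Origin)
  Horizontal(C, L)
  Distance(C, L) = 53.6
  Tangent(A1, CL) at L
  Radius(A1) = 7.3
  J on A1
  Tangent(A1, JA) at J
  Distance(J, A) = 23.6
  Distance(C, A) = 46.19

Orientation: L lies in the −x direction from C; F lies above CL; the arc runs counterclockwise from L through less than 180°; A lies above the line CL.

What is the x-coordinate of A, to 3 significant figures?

-37.9

Checks: ∠(FL, LC) = 90.00° ✓; |FL| = 7.300 ✓; |FJ| = 7.300 ✓; ∠(FJ, JA) = 90.00° ✓; |JA| = 23.60 ✓; |CA| = 46.19 ✓.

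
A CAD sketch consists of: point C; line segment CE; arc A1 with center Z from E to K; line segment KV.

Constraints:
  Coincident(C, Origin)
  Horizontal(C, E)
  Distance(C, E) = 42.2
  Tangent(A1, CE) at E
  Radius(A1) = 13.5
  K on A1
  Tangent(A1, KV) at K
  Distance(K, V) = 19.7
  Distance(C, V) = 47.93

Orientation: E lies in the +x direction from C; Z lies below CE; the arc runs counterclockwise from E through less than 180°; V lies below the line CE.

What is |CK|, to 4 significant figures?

33.00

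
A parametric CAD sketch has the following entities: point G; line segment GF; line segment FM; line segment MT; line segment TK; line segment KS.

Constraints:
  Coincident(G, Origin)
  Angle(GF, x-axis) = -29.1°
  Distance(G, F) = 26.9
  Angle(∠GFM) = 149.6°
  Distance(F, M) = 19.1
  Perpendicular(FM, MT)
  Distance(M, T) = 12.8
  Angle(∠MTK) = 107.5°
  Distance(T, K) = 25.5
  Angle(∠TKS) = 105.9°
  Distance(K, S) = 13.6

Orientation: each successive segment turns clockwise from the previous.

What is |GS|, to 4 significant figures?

11.42

G is at the origin; GF runs at -29.1° with length 26.9, so F = (23.50, -13.08). ∠GFM = 149.6° gives FM at -59.50° from the x-axis; with |FM| = 19.1, M = (33.20, -29.54). The perpendicularity gives MT at right angles to FM, so MT runs at -149.5°; with |MT| = 12.8, T = (22.17, -36.04). ∠MTK = 107.5° gives TK at 138.0° from the x-axis; with |TK| = 25.5, K = (3.219, -18.97). ∠TKS = 105.9° gives KS at 63.90° from the x-axis; with |KS| = 13.6, S = (9.203, -6.760). Then |GS| = |S − G| = 11.42.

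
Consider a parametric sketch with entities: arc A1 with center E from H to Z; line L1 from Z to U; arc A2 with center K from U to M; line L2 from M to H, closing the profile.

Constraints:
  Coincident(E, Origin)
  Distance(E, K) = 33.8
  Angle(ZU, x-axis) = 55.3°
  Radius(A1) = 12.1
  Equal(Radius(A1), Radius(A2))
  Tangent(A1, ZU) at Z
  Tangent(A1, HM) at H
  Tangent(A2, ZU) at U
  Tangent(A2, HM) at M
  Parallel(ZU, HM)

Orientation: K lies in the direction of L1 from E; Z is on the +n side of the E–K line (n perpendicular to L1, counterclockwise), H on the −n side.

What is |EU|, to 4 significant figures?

35.90

Tangency of A1 to both parallel lines with radius 12.1 puts Z and H at E ± 12.1·n: Z = (-9.948, 6.888), H = (9.948, -6.888). Equal radii place U and M the same way about K: U = K + 12.1·n = (9.294, 34.68), M = K − 12.1·n = (29.19, 20.90). Then |EU| = |U − E| = 35.90.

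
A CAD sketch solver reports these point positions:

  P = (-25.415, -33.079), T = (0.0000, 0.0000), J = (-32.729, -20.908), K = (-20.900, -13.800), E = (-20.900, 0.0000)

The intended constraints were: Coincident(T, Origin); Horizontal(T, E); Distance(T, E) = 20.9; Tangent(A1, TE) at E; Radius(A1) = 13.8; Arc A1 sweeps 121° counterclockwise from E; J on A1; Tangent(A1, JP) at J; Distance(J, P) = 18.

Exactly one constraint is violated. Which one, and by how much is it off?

Distance(J, P) = 18 — off by 3.80.

T = (0.00, 0.00) ✓; T.y = 0.00, E.y = 0.00 ✓; |TE| = 20.90 ✓; ∠(KE, ET) = 90.00° ✓; |KE| = 13.80 ✓; bearing(K→J) − bearing(K→E) = 121.0° ✓; |KJ| = 13.80 ✓; ∠(KJ, JP) = 90.00° ✓; |JP| = 14.20 ✗.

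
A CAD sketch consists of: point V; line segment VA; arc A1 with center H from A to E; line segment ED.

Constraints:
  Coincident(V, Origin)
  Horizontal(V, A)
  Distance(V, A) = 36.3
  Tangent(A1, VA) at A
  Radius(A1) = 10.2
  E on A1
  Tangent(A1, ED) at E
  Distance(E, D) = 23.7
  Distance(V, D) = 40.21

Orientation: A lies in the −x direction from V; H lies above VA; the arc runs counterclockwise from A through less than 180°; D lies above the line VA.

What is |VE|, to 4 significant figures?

27.69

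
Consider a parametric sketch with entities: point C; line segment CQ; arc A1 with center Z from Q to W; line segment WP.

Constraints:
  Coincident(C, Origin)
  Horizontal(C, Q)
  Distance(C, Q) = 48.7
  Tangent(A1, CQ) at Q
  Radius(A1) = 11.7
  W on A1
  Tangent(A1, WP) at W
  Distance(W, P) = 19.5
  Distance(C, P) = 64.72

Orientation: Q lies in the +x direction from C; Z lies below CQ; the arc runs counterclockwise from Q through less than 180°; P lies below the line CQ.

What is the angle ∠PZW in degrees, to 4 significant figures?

59.04°

C is at the origin; CQ is horizontal with |CQ| = 48.7 and Q on the +x side, so Q = (48.70, 0.000). A1 meets CQ tangentially, so ZQ is at right angles to CQ, so Z = Q + (0, -11.7) = (48.70, -11.70). Since ZW ⟂ WP (tangency), |ZP| = √(11.7² + 19.5²) = 22.74 regardless of where W sits on A1. So P lies on both circle(C, 64.72) and circle(Z, 22.74); the below-CQ intersection is P = (55.42, -33.42). W is the foot of the tangent from P: W = (40.89, -20.42).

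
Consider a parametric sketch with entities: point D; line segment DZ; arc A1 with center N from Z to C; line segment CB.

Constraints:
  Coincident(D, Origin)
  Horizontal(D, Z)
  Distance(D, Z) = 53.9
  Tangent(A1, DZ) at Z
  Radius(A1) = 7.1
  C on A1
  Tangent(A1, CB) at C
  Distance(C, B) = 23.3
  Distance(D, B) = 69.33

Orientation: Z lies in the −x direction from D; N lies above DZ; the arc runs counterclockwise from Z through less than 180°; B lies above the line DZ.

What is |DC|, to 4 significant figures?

49.63

Checks: D = (0.00, 0.00) ✓; |NC| = 7.100 ✓; ∠(NC, CB) = 90.00° ✓; |CB| = 23.30 ✓; |DB| = 69.33 ✓.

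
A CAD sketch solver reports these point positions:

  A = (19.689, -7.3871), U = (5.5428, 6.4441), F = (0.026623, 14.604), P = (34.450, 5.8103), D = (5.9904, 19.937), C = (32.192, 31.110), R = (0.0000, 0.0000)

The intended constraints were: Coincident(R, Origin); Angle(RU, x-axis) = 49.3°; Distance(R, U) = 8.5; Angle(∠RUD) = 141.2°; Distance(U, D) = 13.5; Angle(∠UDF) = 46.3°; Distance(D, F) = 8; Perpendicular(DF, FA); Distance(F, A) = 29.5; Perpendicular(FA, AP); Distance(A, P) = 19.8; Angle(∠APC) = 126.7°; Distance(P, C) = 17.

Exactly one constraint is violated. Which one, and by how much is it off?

Distance(P, C) = 17 — off by 8.40.

R = (0.00, 0.00) ✓; RU at 49.30° ✓; |RU| = 8.500 ✓; ∠RUD = 141.2° ✓; |UD| = 13.50 ✓; ∠UDF = 46.30° ✓; |DF| = 8.000 ✓; ∠(DF, FA) = 90.00° ✓; |FA| = 29.50 ✓; ∠(FA, AP) = 90.00° ✓; |AP| = 19.80 ✓; ∠APC = 126.7° ✓; |PC| = 25.40 ✗.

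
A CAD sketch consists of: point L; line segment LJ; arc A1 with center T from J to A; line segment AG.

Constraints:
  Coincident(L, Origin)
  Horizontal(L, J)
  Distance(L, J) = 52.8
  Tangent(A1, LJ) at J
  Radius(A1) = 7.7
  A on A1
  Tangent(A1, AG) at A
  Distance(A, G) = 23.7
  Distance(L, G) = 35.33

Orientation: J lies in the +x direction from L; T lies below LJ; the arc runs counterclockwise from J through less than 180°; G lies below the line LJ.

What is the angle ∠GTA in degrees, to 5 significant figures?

72.001°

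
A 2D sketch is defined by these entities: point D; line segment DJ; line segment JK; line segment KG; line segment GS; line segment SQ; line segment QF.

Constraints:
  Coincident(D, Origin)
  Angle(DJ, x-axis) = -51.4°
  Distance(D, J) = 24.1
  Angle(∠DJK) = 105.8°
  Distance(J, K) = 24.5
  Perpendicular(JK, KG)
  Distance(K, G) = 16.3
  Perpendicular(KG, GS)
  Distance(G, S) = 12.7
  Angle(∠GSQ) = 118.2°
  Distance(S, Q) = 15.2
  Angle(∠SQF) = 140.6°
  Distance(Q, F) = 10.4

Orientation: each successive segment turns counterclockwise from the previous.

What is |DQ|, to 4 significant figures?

23.16

KG ⟂ GS, so GS runs at -157.2°; with |GS| = 12.7, S = (19.60, 0.7644). ∠GSQ = 118.2° gives SQ at -95.40° from the x-axis; with |SQ| = 15.2, Q = (18.17, -14.37). Then |DQ| = |Q − D| = 23.16.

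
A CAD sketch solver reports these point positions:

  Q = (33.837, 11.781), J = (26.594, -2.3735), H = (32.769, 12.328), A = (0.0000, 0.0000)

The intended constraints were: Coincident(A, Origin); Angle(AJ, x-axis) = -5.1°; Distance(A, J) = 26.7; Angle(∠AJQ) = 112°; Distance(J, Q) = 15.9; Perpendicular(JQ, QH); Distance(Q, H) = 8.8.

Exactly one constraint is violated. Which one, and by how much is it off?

Distance(Q, H) = 8.8 — off by 7.60.

A = (0.00, 0.00) ✓; AJ at -5.100° ✓; |AJ| = 26.70 ✓; ∠AJQ = 112.0° ✓; |JQ| = 15.90 ✓; ∠(JQ, QH) = 89.98° ✓; |QH| = 1.200 ✗.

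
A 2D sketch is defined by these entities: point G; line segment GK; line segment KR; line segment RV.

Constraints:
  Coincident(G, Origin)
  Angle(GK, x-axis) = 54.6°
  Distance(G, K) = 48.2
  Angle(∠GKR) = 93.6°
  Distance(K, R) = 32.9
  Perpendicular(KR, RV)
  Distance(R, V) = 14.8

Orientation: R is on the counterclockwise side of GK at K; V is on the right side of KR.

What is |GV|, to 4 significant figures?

72.44

G is at the origin; GK runs at 54.6° with length 48.2, so K = 48.2·(cos 54.6°, sin 54.6°) = (27.92, 39.29). ∠GKR = 93.6°, so KR runs at 54.6° + (180° − 93.6°) = 141.0° from the x-axis; with |KR| = 32.9, R = K + 32.9·(cos 141.0°, sin 141.0°) = (2.353, 59.99). KR is perpendicular to RV; with |RV| = 14.8 on the right of KR, V = R + 14.8·(0.6293, 0.7771) = (11.67, 71.50). Then |GV| = |V − G| = 72.44.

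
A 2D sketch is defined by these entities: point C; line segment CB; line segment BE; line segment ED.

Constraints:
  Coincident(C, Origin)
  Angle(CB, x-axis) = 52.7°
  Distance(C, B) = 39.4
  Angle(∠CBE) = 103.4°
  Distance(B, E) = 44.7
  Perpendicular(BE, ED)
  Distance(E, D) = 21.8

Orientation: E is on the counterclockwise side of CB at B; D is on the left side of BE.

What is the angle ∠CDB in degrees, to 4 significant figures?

43.07°

∠CBE = 103.4°, so BE runs at 52.7° + (180° − 103.4°) = 129.3° from the x-axis; with |BE| = 44.7, E = B + 44.7·(cos 129.3°, sin 129.3°) = (-4.436, 65.93). BE is perpendicular to ED; with |ED| = 21.8 on the left of BE, D = E + 21.8·(-0.7738, -0.6334) = (-21.31, 52.12). Then cos ∠CDB = DC·DB / (|DC||DB|), giving 43.07°.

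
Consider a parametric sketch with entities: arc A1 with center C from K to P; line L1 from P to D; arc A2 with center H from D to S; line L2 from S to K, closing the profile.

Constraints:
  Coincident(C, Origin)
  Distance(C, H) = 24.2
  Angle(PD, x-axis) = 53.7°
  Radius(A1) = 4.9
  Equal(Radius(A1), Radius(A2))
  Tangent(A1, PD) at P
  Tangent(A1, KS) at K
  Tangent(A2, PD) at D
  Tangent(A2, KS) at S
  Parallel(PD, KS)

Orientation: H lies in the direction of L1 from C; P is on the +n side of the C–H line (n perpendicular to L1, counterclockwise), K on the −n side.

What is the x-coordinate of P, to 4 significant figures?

-3.949

C is at the origin and H lies 24.2 along u from C, so H = 24.2·u = (14.33, 19.50). Tangency of A1 to both parallel lines with radius 4.9 puts P and K at C ± 4.9·n: P = (-3.949, 2.901), K = (3.949, -2.901). So P.x = -3.949.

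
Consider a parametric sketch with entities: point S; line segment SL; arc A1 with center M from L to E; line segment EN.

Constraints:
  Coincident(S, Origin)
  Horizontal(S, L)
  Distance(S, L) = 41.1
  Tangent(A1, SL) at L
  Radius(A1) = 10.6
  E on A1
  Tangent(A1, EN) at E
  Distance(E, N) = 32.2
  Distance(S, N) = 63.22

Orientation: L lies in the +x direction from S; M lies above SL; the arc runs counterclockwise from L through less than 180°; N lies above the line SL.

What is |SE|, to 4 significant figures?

53.03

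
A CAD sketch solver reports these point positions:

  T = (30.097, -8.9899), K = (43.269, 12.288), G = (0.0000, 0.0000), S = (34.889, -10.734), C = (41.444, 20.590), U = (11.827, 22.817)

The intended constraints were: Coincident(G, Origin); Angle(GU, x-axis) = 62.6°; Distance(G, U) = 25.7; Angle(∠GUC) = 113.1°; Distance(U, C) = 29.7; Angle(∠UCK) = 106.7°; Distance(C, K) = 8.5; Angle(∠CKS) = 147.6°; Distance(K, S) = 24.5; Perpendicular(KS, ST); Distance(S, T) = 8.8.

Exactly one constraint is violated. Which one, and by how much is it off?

Distance(S, T) = 8.8 — off by 3.70.

G = (0.00, 0.00) ✓; GU at 62.60° ✓; |GU| = 25.70 ✓; ∠GUC = 113.1° ✓; |UC| = 29.70 ✓; ∠UCK = 106.7° ✓; |CK| = 8.500 ✓; ∠CKS = 147.6° ✓; |KS| = 24.50 ✓; ∠(KS, ST) = 90.00° ✓; |ST| = 5.100 ✗.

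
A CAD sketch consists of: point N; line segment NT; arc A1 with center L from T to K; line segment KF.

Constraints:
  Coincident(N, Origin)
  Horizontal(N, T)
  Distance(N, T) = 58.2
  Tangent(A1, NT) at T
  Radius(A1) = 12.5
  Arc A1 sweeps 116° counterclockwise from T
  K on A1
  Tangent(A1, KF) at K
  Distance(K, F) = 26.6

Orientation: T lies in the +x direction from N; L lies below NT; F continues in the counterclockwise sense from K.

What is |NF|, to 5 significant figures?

72.052

On A1, T sits at bearing 90° from L; a 116° counterclockwise sweep puts K at bearing 206°, so K = L + 12.5·(cos 206°, sin 206°) = (46.965, -17.980). Since A1 is tangent to KF there, LK ⟂ KF, so KF runs along (−sin 206°, cos 206°); with |KF| = 26.6, F = (58.626, -41.888). Then |NF| = |F − N| = 72.052.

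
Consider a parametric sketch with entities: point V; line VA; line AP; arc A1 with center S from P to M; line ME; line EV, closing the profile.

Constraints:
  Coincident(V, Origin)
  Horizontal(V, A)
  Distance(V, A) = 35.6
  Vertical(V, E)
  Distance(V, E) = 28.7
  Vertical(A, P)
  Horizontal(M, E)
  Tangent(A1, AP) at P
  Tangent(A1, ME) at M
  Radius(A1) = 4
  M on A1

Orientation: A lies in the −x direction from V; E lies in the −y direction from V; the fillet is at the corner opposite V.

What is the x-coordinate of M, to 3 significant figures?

-31.6

The virtual corner opposite V is at (-35.6, -28.7). Since A1 is tangent to AP there, SP ⟂ AP and since A1 is tangent to ME there, SM ⟂ ME, with radius 4.0, so the center S sits 4.0 in from both sides at S = (-31.6, -24.7). That places the tangent points at P = (-35.6, -24.7) on AP and M = (-31.6, -28.7) on ME. So M.x = -31.6.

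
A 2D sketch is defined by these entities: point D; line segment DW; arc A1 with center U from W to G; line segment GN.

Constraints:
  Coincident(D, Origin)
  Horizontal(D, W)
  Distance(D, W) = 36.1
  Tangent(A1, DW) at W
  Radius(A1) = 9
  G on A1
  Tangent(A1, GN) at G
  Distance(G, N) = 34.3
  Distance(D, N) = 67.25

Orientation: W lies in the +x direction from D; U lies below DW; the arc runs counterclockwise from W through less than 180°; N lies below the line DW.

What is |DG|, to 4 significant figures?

33.65

Checks: |UG| = 9.000 ✓; ∠(UG, GN) = 90.00° ✓; |GN| = 34.30 ✓; |DN| = 67.25 ✓.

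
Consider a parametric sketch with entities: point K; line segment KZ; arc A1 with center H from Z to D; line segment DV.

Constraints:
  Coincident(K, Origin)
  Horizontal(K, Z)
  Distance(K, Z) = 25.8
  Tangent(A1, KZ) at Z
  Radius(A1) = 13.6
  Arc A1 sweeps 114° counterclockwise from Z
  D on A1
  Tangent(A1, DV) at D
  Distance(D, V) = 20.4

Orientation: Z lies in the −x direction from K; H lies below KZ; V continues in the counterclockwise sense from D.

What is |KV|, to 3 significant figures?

48.2

On A1, Z sits at bearing 90° from H; a 114° counterclockwise sweep puts D at bearing 204°, so D = H + 13.6·(cos 204°, sin 204°) = (-38.2, -19.1). Since A1 is tangent to DV there, HD ⟂ DV, so DV runs along (−sin 204°, cos 204°); with |DV| = 20.4, V = (-29.9, -37.8). Then |KV| = |V − K| = 48.2.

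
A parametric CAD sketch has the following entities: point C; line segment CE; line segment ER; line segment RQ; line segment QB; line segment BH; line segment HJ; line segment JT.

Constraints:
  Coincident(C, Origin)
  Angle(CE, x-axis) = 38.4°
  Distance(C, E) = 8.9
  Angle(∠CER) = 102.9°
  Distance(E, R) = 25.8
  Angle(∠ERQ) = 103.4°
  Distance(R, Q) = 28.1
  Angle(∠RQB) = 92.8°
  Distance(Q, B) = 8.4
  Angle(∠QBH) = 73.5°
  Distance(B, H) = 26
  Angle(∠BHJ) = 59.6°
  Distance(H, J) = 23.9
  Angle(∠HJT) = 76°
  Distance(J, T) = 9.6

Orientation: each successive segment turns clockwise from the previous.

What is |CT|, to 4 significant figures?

42.55

∠BHJ = 59.6° gives HJ at -69.40° from the x-axis; with |HJ| = 23.9, J = (32.11, -34.96). ∠HJT = 76.0° gives JT at -173.4° from the x-axis; with |JT| = 9.6, T = (22.58, -36.06). Then |CT| = |T − C| = 42.55.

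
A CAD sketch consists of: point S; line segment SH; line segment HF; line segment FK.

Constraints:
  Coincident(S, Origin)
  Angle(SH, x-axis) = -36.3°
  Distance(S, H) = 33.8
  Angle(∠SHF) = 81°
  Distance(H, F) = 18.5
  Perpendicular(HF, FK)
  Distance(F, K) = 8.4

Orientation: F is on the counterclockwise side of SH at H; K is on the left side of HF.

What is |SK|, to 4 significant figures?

28.26

∠SHF = 81.0°, so HF runs at -36.3° + (180° − 81.0°) = 62.70° from the x-axis; with |HF| = 18.5, F = H + 18.5·(cos 62.70°, sin 62.70°) = (35.73, -3.571). HF is perpendicular to FK; with |FK| = 8.4 on the left of HF, K = F + 8.4·(-0.8886, 0.4586) = (28.26, 0.2820). Then |SK| = |K − S| = 28.26.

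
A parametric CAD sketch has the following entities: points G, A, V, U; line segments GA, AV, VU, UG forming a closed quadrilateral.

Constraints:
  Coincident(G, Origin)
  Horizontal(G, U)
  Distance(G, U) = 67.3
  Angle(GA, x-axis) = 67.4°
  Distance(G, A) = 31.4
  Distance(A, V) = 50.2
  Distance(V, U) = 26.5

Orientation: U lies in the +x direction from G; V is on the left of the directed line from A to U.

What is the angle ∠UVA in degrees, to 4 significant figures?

104.6°

Checks: |AV| = 50.20 ✓; |VU| = 26.50 ✓.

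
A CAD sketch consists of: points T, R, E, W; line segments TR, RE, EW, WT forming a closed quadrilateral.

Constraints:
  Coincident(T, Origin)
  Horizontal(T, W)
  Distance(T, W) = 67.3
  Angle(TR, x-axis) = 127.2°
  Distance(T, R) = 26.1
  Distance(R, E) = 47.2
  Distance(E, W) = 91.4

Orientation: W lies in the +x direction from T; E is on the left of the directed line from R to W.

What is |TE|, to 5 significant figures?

64.395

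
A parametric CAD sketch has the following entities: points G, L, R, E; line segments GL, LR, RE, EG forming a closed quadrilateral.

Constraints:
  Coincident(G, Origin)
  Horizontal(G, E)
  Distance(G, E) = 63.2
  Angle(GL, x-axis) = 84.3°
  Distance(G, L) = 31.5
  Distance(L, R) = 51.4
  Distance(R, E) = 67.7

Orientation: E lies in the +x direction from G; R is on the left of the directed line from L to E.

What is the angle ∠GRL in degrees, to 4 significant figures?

16.54°

G is at the origin; G and E share the same y with |GE| = 63.2 and E in +x, so E = (63.2, 0). GL runs at 84.3° with |GL| = 31.5, so L = (3.129, 31.34). R is determined by |LR| = 51.4 and |RE| = 67.7 together: it lies at the intersection of circle(L, 51.4) and circle(E, 67.7). With |LE| = 67.76, the foot of the radical line on LE is 19.55 from L and the perpendicular offset is √(51.4² − 19.55²) = 47.54. Taking the left-of-LE solution: R = (42.45, 64.44).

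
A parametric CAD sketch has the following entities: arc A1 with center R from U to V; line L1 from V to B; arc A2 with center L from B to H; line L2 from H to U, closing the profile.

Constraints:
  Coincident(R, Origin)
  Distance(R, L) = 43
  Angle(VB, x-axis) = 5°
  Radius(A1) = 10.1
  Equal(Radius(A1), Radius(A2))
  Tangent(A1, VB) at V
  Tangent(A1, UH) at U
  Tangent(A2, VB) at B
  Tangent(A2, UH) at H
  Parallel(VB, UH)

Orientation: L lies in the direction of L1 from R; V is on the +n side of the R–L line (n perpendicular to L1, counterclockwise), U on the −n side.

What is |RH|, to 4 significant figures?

44.17

The slot axis is L1's direction at 5.0°, so u = (cos 5.0°, sin 5.0°) = (0.9962, 0.08716) and n = (−sin 5.0°, cos 5.0°) = (-0.08716, 0.9962). R is at the origin and L lies 43.0 along u from R, so L = 43.0·u = (42.84, 3.748). Tangency of A1 to both parallel lines with radius 10.1 puts V and U at R ± 10.1·n: V = (-0.8803, 10.06), U = (0.8803, -10.06). Equal radii place B and H the same way about L: B = L + 10.1·n = (41.96, 13.81), H = L − 10.1·n = (43.72, -6.314). Then |RH| = |H − R| = 44.17.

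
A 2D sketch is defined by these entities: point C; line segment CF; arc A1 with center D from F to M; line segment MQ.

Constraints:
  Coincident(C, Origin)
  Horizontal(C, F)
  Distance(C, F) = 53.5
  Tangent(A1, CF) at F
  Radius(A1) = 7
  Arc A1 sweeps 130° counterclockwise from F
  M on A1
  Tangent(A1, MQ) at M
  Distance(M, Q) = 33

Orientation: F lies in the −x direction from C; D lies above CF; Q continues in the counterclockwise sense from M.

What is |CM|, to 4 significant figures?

49.49

Tangency of A1 to CF means the radius DF is perpendicular to CF, so D = F + (0, 7) = (-53.50, 7.000). On A1, F sits at bearing -90° from D; a 130° counterclockwise sweep puts M at bearing 40°, so M = D + 7.0·(cos 40°, sin 40°) = (-48.14, 11.50). Then |CM| = |M − C| = 49.49.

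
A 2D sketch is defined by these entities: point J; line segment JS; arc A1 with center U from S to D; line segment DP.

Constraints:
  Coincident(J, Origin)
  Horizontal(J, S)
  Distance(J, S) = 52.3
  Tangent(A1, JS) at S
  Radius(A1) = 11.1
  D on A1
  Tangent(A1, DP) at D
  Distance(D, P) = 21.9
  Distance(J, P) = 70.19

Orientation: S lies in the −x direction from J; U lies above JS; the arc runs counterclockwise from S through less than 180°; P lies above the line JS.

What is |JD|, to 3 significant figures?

49.0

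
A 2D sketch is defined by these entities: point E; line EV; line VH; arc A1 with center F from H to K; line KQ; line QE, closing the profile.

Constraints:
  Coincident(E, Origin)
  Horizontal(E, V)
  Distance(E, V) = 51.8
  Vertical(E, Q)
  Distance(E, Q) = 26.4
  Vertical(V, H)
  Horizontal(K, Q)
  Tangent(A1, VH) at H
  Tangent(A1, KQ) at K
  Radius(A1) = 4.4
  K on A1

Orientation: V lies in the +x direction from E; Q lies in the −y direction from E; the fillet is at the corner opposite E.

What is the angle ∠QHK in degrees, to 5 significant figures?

40.145°

E is at the origin; E and V share the same y with |EV| = 51.8 and V on the +x side, so V = (51.800, 0.0000). EQ is vertical with |EQ| = 26.4 and Q on the −y side, so Q = (0.0000, -26.400). The virtual corner opposite E is at (51.800, -26.400). Since A1 is tangent to VH there, FH ⟂ VH and the tangent condition forces FK to be normal to KQ, with radius 4.4, so the center F sits 4.4 in from both sides at F = (47.400, -22.000). That places the tangent points at H = (51.800, -22.000) on VH and K = (47.400, -26.400) on KQ. Then cos ∠QHK = HQ·HK / (|HQ||HK|), giving 40.145°.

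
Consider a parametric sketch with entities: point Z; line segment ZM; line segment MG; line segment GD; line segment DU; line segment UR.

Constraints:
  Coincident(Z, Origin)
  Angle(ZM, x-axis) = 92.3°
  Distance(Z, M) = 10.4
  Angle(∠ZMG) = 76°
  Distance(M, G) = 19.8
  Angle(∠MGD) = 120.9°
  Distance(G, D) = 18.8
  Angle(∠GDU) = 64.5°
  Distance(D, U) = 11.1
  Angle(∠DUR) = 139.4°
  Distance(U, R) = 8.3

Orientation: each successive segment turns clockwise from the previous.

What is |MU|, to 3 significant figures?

25.2

Z is at the origin; ZM runs at 92.3° with length 10.4, so M = (-0.417, 10.4). ∠ZMG = 76.0° gives MG at -11.7° from the x-axis; with |MG| = 19.8, G = (19.0, 6.38). ∠MGD = 120.9° gives GD at -70.8° from the x-axis; with |GD| = 18.8, D = (25.2, -11.4). ∠GDU = 64.5° gives DU at 174° from the x-axis; with |DU| = 11.1, U = (14.1, -10.2). Then |MU| = |U − M| = 25.2.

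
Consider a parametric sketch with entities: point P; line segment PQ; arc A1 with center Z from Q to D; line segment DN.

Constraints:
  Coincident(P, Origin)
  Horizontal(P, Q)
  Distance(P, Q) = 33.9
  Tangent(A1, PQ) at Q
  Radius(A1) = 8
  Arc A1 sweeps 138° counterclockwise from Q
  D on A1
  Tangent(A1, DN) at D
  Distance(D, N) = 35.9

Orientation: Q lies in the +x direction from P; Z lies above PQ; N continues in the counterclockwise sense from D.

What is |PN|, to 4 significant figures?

39.99

P is at the origin; P and Q share the same y with |PQ| = 33.9 and Q on the +x side, so Q = (33.90, 0.000). Tangency of A1 to PQ means the radius ZQ is perpendicular to PQ, so Z = Q + (0, 8) = (33.90, 8.000). On A1, Q sits at bearing -90° from Z; a 138° counterclockwise sweep puts D at bearing 48°, so D = Z + 8.0·(cos 48°, sin 48°) = (39.25, 13.95). The tangent condition forces ZD to be normal to DN, so DN runs along (−sin 48°, cos 48°); with |DN| = 35.9, N = (12.57, 37.97). Then |PN| = |N − P| = 39.99.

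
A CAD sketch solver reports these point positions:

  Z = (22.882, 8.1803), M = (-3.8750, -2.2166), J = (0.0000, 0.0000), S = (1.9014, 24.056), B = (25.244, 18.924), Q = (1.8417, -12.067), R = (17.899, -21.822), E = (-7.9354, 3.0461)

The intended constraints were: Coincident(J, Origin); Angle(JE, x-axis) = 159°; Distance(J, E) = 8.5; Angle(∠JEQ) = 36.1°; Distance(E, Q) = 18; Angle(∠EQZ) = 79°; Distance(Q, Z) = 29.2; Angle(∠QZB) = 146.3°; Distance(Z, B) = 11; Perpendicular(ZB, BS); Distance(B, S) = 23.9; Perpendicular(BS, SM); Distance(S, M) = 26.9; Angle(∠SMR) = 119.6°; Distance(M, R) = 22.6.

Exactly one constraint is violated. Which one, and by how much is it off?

Distance(M, R) = 22.6 — off by 6.70.

J = (0.00, 0.00) ✓; JE at 159.0° ✓; |JE| = 8.500 ✓; ∠JEQ = 36.10° ✓; |EQ| = 18.00 ✓; ∠EQZ = 79.00° ✓; |QZ| = 29.20 ✓; ∠QZB = 146.3° ✓; |ZB| = 11.00 ✓; ∠(ZB, BS) = 90.00° ✓; |BS| = 23.90 ✓; ∠(BS, SM) = 90.00° ✓; |SM| = 26.90 ✓; ∠SMR = 119.6° ✓; |MR| = 29.30 ✗.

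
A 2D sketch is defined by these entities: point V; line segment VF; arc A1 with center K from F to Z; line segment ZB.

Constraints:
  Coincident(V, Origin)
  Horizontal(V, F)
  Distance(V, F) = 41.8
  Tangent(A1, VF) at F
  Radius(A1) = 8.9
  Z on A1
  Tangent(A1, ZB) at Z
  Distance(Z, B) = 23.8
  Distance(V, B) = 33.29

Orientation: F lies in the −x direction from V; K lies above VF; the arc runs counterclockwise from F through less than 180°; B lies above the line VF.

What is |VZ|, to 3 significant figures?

34.4

V is at the origin; VF is horizontal with |VF| = 41.8 and F on the −x side, so F = (-41.8, 0.00). The tangent condition forces KF to be normal to VF, so K = F + (0, 8.9) = (-41.8, 8.90). Since KZ ⟂ ZB (tangency), |KB| = √(8.9² + 23.8²) = 25.4 regardless of where Z sits on A1. So B lies on both circle(V, 33.29) and circle(K, 25.4); the above-VF intersection is B = (-22.1, 24.9). Z is the foot of the tangent from B: Z = (-34.1, 4.39).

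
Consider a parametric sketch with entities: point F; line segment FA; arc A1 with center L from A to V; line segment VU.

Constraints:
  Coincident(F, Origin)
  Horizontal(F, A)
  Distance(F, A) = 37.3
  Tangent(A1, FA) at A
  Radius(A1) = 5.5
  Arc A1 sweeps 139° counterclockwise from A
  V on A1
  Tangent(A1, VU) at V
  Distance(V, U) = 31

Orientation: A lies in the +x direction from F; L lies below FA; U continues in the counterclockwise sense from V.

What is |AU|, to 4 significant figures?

35.93

On A1, A sits at bearing 90° from L; a 139° counterclockwise sweep puts V at bearing 229°, so V = L + 5.5·(cos 229°, sin 229°) = (33.69, -9.651). Tangency of A1 to VU means the radius LV is perpendicular to VU, so VU runs along (−sin 229°, cos 229°); with |VU| = 31.0, U = (57.09, -29.99). Then |AU| = |U − A| = 35.93.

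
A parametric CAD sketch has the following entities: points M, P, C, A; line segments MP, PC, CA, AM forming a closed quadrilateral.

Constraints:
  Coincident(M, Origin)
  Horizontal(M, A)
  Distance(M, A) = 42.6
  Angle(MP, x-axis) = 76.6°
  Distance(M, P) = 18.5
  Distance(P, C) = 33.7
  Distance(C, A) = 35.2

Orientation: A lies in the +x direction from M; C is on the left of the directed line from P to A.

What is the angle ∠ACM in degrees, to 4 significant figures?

59.15°

Checks: M = (0.00, 0.00) ✓; |PC| = 33.70 ✓; |CA| = 35.20 ✓.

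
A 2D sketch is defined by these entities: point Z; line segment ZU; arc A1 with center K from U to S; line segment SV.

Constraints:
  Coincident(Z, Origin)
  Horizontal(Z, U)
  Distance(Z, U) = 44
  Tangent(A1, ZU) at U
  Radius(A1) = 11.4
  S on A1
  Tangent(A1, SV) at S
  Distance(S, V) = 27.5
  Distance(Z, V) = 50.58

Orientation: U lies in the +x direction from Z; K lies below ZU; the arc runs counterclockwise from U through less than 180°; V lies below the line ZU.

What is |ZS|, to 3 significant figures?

34.5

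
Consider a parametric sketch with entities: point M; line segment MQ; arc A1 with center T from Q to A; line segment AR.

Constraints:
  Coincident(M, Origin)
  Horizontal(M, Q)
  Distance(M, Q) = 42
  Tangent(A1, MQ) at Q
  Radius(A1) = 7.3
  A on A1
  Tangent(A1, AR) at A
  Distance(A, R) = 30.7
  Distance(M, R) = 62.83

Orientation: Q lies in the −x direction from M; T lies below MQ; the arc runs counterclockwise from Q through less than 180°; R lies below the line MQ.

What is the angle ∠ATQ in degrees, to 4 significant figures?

88.29°

Checks: ∠(TQ, QM) = 90.00° ✓; |TQ| = 7.300 ✓; |TA| = 7.300 ✓; ∠(TA, AR) = 90.00° ✓; |AR| = 30.70 ✓; |MR| = 62.83 ✓.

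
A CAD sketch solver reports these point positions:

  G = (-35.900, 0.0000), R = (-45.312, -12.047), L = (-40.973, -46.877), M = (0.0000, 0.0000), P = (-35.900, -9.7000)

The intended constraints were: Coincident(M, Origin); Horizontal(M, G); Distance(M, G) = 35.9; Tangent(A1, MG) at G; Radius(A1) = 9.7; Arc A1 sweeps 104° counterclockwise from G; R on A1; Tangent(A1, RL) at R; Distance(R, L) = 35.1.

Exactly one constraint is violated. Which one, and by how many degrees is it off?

Tangent(A1, RL) at R — off by 6.90°.

M = (0.00, 0.00) ✓; M.y = 0.00, G.y = 0.00 ✓; |MG| = 35.90 ✓; ∠(PG, GM) = 90.00° ✓; |PG| = 9.700 ✓; bearing(P→R) − bearing(P→G) = 104.0° ✓; |PR| = 9.700 ✓; ∠(PR, RL) = 96.90° ✗; |RL| = 35.10 ✓.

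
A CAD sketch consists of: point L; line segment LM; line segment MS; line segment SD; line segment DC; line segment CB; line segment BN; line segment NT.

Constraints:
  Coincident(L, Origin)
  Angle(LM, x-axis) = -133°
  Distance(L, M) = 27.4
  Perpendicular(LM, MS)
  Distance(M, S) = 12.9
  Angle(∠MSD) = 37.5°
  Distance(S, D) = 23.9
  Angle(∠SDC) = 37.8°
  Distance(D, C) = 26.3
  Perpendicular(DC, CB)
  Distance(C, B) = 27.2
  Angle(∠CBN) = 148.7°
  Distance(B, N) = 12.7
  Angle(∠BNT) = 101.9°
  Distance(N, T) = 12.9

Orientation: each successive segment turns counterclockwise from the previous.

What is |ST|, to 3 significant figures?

22.2

∠CBN = 148.7° gives BN at 3.00° from the x-axis; with |BN| = 12.7, N = (11.0, -40.7). ∠BNT = 101.9° gives NT at 81.1° from the x-axis; with |NT| = 12.9, T = (13.0, -27.9). Then |ST| = |T − S| = 22.2.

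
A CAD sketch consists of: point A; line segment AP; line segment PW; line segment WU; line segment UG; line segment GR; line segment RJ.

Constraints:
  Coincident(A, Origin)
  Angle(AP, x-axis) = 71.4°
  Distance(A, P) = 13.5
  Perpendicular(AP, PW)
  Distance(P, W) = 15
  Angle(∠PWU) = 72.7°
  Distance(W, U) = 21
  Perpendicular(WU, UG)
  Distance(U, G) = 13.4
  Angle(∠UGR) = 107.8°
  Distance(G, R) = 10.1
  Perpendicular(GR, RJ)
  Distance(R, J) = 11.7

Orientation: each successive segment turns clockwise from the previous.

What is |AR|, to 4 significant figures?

8.591

A is at the origin; AP runs at 71.4° with length 13.5, so P = (4.306, 12.79). AP is perpendicular to PW, so PW runs at -18.60°; with |PW| = 15.0, W = (18.52, 8.010). ∠PWU = 72.7° gives WU at -125.9° from the x-axis; with |WU| = 21.0, U = (6.209, -9.000). The perpendicularity gives UG at right angles to WU, so UG runs at 144.1°; with |UG| = 13.4, G = (-4.646, -1.143). ∠UGR = 107.8° gives GR at 71.90° from the x-axis; with |GR| = 10.1, R = (-1.508, 8.457). Then |AR| = |R − A| = 8.591.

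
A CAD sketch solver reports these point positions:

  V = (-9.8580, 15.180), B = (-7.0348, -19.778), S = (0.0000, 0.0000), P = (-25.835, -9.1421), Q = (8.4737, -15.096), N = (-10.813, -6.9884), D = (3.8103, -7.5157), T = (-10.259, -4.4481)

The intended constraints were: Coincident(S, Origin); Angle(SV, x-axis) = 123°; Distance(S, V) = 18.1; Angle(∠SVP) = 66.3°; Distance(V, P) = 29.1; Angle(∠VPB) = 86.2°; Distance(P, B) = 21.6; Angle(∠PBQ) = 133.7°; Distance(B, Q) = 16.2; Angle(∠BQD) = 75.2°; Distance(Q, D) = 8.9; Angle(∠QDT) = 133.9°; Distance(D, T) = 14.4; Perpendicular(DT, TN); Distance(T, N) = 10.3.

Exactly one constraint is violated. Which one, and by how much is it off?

Distance(T, N) = 10.3 — off by 7.70.

S = (0.00, 0.00) ✓; SV at 123.0° ✓; |SV| = 18.10 ✓; ∠SVP = 66.30° ✓; |VP| = 29.10 ✓; ∠VPB = 86.20° ✓; |PB| = 21.60 ✓; ∠PBQ = 133.7° ✓; |BQ| = 16.20 ✓; ∠BQD = 75.20° ✓; |QD| = 8.900 ✓; ∠QDT = 133.9° ✓; |DT| = 14.40 ✓; ∠(DT, TN) = 90.00° ✓; |TN| = 2.600 ✗.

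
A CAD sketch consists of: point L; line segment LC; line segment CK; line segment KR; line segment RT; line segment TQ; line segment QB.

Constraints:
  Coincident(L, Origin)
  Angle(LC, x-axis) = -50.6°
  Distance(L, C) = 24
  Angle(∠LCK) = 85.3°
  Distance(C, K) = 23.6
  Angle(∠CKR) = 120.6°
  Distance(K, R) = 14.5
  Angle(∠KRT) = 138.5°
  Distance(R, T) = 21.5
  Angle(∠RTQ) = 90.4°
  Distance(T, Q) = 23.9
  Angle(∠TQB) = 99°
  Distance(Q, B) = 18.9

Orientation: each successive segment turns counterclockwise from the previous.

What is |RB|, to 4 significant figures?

27.15

∠RTQ = 90.4° gives TQ at -125.4° from the x-axis; with |TQ| = 23.9, Q = (-2.660, 4.828). ∠TQB = 99.0° gives QB at -44.40° from the x-axis; with |QB| = 18.9, B = (10.84, -8.396). Then |RB| = |B − R| = 27.15.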